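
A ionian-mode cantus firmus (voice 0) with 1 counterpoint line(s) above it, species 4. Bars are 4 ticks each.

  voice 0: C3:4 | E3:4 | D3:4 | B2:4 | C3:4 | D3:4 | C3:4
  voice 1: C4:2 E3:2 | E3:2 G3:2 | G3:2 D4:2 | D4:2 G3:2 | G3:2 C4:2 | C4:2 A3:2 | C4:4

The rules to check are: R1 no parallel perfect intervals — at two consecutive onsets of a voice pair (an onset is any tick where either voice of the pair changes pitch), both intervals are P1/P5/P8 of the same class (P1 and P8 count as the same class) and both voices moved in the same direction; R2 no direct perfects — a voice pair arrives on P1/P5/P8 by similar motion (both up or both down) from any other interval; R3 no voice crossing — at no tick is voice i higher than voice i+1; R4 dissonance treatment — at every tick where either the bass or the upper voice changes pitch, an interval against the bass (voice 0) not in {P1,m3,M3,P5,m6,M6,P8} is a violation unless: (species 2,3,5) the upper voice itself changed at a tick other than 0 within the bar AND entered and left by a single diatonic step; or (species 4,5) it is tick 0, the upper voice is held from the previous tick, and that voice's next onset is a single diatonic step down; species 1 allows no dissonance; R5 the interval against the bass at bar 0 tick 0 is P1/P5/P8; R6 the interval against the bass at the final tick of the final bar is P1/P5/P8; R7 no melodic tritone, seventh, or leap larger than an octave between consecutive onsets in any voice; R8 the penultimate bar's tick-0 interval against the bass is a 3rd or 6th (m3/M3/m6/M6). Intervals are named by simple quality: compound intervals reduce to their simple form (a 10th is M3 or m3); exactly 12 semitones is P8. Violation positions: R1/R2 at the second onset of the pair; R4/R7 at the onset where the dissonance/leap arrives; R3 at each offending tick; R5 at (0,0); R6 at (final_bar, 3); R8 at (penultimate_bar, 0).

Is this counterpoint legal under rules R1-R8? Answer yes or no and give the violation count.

bar 0: v0=C3 v1=C4 (P8)
bar 1: v0=E3 v1=E3 (P1)
bar 2: v0=D3 v1=G3 (P4)
bar 3: v0=B2 v1=D4 (m3)
bar 4: v0=C3 v1=G3 (P5)
bar 5: v0=D3 v1=C4 (m7)
bar 6: v0=C3 v1=C4 (P8)
  R4 @ bar2.0: D3/G3 P4 untreated
  R4 @ bar5.0: D3/C4 m7 untreated
  R8 @ bar5.0: penult m7 not 3rd/6th

No (3 violations)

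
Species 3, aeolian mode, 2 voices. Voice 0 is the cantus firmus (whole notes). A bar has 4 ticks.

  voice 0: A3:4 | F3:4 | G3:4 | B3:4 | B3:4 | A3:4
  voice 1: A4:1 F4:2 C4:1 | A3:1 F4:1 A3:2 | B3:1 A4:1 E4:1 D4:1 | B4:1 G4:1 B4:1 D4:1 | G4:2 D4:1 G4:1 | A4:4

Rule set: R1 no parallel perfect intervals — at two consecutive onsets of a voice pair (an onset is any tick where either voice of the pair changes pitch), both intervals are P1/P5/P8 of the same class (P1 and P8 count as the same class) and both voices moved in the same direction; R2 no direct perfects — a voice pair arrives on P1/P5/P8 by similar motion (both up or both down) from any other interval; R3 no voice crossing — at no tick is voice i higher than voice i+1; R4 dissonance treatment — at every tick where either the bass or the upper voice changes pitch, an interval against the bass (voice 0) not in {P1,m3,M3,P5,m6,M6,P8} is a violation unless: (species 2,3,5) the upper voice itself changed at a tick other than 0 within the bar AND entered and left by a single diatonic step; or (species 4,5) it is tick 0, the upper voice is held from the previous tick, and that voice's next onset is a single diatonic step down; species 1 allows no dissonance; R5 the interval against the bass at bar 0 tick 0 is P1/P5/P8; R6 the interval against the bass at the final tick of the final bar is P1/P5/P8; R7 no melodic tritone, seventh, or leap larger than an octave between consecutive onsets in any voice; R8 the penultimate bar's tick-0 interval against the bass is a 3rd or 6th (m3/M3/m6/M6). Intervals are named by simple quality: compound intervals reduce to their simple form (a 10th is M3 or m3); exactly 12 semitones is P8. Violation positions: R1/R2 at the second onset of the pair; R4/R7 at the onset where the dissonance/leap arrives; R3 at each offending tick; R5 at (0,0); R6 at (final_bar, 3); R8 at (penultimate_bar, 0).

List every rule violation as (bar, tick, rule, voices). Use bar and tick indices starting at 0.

(2, 1, R4, (0, 1))
(2, 1, R7, (1,))
(3, 0, R2, (0, 1))

bar 0: v0=A3 v1=A4 downbeat P8
bar 1: v0=F3 v1=A3 downbeat M3
bar 2: v0=G3 v1=B3 downbeat M3
bar 3: v0=B3 v1=B4 downbeat P8
bar 4: v0=B3 v1=G4 downbeat m6
bar 5: v0=A3 v1=A4 downbeat P8
  -> R4 @ bar 2 tick 1 v(0, 1): G3/A4 M2 untreated
  -> R7 @ bar 2 tick 1 v(1,): B3->A4 leap 10st
  -> R2 @ bar 3 tick 0 v(0, 1): G3/D4 P5 -> B3/B4 P8 similar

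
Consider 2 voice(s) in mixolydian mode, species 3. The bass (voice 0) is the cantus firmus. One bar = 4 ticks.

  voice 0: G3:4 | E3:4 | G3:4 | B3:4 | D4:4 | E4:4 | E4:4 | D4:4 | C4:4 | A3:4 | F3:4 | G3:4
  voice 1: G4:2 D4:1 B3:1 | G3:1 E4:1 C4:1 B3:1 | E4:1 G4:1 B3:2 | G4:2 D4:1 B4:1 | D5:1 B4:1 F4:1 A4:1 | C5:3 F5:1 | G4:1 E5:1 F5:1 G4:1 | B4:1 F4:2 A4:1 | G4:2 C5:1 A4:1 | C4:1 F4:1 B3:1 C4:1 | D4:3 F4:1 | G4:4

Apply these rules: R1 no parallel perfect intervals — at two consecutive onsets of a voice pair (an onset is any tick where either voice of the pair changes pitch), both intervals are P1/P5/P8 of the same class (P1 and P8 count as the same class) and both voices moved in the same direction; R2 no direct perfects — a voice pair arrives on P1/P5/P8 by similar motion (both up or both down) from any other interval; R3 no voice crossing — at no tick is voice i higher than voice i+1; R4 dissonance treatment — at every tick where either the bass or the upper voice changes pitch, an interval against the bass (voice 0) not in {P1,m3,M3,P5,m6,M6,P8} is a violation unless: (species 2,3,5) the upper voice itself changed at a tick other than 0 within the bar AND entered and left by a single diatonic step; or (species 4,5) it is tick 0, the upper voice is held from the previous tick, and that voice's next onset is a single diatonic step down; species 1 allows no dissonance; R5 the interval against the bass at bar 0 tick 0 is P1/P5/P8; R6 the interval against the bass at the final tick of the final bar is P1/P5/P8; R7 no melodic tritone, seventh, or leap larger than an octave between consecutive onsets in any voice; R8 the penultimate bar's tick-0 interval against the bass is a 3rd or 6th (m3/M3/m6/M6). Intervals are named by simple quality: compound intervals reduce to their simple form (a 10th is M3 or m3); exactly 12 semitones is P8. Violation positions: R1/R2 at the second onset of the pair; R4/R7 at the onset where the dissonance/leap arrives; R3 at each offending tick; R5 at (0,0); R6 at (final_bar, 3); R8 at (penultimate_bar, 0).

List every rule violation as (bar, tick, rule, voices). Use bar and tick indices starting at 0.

bar 0: v0=G3 v1=G4 downbeat P8
bar 1: v0=E3 v1=G3 downbeat m3
bar 2: v0=G3 v1=E4 downbeat M6
bar 3: v0=B3 v1=G4 downbeat m6
bar 4: v0=D4 v1=D5 downbeat P8
bar 5: v0=E4 v1=C5 downbeat m6
bar 6: v0=E4 v1=G4 downbeat m3
bar 7: v0=D4 v1=B4 downbeat M6
bar 8: v0=C4 v1=G4 downbeat P5
bar 9: v0=A3 v1=C4 downbeat m3
bar 10: v0=F3 v1=D4 downbeat M6
bar 11: v0=G3 v1=G4 downbeat P8
  -> R1 @ bar 4 tick 0 v(0, 1): B3/B4 P8 -> D4/D5 P8 similar
  -> R7 @ bar 4 tick 2 v(1,): B4->F4 leap 6st
  -> R4 @ bar 5 tick 3 v(0, 1): E4/F5 m2 untreated
  -> R7 @ bar 6 tick 0 v(1,): F5->G4 leap 10st
  -> R4 @ bar 6 tick 2 v(0, 1): E4/F5 m2 untreated
  -> R7 @ bar 6 tick 3 v(1,): F5->G4 leap 10st
  -> R7 @ bar 7 tick 1 v(1,): B4->F4 leap 6st
  -> R1 @ bar 8 tick 0 v(0, 1): D4/A4 P5 -> C4/G4 P5 similar
  -> R4 @ bar 9 tick 2 v(0, 1): A3/B3 M2 untreated
  -> R7 @ bar 9 tick 2 v(1,): F4->B3 leap 6st
  -> R1 @ bar 11 tick 0 v(0, 1): F3/F4 P8 -> G3/G4 P8 similar

(4, 0, R1, (0, 1))
(4, 2, R7, (1,))
(5, 3, R4, (0, 1))
(6, 0, R7, (1,))
(6, 2, R4, (0, 1))
(6, 3, R7, (1,))
(7, 1, R7, (1,))
(8, 0, R1, (0, 1))
(9, 2, R4, (0, 1))
(9, 2, R7, (1,))
(11, 0, R1, (0, 1))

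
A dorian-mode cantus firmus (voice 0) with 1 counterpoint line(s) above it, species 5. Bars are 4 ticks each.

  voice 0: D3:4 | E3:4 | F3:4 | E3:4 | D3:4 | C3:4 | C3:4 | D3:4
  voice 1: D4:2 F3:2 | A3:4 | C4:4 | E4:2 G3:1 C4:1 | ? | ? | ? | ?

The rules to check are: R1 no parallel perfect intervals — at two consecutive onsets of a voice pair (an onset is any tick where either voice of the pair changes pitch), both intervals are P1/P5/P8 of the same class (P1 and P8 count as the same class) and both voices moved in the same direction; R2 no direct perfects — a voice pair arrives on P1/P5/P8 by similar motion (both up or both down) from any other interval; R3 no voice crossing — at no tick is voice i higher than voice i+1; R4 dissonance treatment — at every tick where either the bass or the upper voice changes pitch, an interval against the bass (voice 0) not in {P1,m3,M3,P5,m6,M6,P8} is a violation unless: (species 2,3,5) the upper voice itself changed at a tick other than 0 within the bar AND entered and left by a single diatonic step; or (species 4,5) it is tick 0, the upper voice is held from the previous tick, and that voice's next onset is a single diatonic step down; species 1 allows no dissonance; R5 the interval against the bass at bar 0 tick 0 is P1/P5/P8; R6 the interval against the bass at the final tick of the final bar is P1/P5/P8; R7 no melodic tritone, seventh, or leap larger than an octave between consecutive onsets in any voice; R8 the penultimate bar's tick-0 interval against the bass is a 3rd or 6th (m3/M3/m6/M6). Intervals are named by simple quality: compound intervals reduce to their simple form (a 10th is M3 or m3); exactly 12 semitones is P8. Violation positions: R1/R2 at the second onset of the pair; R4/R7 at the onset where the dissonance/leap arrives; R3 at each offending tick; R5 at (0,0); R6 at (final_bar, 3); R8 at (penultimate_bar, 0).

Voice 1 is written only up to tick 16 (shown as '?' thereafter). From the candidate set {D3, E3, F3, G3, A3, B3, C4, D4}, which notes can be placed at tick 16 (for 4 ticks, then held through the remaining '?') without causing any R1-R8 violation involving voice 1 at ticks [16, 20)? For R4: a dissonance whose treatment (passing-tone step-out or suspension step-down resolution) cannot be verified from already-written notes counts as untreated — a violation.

{B3, D4, F3}

D3: violates R2,R7
E3: violates R4
F3: legal
G3: violates R4
A3: violates R2
B3: legal
C4: violates R4
D4: legal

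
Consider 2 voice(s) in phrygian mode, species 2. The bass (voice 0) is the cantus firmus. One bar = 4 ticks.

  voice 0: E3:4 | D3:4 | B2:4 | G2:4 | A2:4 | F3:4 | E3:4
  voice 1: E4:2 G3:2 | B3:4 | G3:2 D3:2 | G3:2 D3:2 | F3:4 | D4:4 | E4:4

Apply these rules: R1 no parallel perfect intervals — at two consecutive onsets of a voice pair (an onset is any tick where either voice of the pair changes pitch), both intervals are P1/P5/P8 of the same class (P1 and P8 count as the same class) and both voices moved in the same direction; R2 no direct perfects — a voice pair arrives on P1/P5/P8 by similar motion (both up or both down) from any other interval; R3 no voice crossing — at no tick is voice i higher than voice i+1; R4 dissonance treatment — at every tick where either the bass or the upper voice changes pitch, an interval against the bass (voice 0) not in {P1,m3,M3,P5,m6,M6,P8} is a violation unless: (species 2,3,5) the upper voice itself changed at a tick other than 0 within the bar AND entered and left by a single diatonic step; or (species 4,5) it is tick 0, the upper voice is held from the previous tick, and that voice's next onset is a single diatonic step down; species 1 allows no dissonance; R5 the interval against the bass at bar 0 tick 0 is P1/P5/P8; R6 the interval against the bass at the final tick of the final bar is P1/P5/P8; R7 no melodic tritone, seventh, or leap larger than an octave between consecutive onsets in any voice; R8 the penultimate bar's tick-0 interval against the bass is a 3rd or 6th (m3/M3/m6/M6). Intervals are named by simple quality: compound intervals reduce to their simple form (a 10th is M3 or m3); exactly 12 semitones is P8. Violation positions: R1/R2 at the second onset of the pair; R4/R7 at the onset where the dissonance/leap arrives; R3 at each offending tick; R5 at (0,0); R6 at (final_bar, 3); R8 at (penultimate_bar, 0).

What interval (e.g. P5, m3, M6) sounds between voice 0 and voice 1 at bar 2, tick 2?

m3

voice 0=B2 voice 1=D3 -> m3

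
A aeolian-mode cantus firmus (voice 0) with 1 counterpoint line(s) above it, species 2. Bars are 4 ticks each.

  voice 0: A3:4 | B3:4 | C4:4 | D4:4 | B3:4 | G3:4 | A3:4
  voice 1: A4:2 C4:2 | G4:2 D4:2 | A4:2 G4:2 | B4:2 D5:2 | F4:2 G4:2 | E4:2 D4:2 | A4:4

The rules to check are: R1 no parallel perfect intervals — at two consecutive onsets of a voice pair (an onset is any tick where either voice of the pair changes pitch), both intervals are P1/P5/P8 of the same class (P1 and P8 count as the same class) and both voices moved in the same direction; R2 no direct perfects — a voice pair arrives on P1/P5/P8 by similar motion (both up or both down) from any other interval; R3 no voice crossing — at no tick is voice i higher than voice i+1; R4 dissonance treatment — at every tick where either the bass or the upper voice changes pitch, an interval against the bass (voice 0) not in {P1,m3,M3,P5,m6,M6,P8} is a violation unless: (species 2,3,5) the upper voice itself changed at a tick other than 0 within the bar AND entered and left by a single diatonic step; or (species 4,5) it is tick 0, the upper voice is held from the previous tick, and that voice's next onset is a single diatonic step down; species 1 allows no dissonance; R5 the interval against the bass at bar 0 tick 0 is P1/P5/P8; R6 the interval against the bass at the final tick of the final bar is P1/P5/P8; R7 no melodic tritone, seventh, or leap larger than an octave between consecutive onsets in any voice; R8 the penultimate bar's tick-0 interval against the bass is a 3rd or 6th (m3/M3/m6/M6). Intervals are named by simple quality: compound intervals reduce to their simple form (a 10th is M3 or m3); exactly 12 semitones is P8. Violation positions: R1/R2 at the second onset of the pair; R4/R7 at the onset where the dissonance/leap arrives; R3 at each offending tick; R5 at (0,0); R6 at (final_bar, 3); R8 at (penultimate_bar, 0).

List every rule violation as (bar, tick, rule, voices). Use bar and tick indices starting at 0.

bar 0: v0=A3 v1=A4 downbeat P8
bar 1: v0=B3 v1=G4 downbeat m6
bar 2: v0=C4 v1=A4 downbeat M6
bar 3: v0=D4 v1=B4 downbeat M6
bar 4: v0=B3 v1=F4 downbeat TT
bar 5: v0=G3 v1=E4 downbeat M6
bar 6: v0=A3 v1=A4 downbeat P8
  -> R4 @ bar 4 tick 0 v(0, 1): B3/F4 TT untreated
  -> R2 @ bar 6 tick 0 v(0, 1): G3/D4 P5 -> A3/A4 P8 similar

(4, 0, R4, (0, 1))
(6, 0, R2, (0, 1))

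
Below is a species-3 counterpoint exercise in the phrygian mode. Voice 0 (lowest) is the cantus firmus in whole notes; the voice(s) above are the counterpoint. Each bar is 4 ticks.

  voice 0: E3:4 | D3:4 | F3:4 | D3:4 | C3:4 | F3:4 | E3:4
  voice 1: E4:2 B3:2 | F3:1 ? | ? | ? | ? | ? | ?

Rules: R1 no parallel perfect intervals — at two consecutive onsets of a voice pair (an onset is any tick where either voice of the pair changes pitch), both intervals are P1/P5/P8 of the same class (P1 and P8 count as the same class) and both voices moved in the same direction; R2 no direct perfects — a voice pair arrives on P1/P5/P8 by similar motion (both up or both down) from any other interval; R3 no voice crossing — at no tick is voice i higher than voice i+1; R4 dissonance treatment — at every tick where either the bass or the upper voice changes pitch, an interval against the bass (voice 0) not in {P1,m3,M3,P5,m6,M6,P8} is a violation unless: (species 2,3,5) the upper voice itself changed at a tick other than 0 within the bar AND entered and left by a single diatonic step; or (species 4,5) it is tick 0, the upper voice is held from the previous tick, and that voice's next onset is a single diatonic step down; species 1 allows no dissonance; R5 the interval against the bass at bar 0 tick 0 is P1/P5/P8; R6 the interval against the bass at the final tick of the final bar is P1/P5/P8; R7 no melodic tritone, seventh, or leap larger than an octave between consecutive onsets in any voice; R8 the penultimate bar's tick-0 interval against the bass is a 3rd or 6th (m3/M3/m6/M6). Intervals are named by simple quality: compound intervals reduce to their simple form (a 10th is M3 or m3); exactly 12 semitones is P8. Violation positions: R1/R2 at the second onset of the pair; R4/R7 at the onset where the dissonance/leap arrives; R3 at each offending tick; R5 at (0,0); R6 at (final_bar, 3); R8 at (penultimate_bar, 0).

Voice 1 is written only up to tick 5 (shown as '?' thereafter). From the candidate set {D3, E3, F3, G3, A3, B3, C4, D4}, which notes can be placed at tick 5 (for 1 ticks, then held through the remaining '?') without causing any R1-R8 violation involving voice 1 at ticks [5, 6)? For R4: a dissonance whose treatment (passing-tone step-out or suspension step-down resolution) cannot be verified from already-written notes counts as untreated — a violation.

{A3, D3, D4, F3}

D3: legal
E3: violates R4
F3: legal
G3: violates R4
A3: legal
B3: violates R7
C4: violates R4
D4: legal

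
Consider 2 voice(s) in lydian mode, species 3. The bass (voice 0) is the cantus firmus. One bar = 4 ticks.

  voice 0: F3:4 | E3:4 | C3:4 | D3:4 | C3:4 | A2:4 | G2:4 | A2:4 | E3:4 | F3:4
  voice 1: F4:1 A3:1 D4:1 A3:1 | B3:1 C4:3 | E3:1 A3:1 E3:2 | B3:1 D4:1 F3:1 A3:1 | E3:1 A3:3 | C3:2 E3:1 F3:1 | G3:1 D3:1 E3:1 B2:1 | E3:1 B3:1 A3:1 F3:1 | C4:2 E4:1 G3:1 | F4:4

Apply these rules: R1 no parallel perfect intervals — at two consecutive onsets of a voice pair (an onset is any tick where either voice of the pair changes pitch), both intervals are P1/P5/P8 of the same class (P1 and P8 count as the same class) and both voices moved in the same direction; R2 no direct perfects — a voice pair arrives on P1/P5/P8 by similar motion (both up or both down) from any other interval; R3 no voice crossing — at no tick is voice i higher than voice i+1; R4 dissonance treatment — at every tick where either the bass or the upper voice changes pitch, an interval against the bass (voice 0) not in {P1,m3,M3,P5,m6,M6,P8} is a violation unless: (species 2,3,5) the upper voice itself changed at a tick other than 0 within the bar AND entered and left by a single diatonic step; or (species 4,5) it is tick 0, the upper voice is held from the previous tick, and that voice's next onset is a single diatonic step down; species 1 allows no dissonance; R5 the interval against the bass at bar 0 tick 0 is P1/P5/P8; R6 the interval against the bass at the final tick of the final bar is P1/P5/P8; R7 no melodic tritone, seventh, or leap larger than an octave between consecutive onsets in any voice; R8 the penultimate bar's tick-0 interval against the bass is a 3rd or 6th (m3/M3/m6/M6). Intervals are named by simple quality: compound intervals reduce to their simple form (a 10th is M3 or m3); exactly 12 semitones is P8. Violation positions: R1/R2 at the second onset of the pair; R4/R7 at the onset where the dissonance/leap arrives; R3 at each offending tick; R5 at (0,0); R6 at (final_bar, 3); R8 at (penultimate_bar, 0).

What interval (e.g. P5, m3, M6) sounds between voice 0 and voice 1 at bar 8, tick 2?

voice 0=E3 voice 1=E4 -> P8

P8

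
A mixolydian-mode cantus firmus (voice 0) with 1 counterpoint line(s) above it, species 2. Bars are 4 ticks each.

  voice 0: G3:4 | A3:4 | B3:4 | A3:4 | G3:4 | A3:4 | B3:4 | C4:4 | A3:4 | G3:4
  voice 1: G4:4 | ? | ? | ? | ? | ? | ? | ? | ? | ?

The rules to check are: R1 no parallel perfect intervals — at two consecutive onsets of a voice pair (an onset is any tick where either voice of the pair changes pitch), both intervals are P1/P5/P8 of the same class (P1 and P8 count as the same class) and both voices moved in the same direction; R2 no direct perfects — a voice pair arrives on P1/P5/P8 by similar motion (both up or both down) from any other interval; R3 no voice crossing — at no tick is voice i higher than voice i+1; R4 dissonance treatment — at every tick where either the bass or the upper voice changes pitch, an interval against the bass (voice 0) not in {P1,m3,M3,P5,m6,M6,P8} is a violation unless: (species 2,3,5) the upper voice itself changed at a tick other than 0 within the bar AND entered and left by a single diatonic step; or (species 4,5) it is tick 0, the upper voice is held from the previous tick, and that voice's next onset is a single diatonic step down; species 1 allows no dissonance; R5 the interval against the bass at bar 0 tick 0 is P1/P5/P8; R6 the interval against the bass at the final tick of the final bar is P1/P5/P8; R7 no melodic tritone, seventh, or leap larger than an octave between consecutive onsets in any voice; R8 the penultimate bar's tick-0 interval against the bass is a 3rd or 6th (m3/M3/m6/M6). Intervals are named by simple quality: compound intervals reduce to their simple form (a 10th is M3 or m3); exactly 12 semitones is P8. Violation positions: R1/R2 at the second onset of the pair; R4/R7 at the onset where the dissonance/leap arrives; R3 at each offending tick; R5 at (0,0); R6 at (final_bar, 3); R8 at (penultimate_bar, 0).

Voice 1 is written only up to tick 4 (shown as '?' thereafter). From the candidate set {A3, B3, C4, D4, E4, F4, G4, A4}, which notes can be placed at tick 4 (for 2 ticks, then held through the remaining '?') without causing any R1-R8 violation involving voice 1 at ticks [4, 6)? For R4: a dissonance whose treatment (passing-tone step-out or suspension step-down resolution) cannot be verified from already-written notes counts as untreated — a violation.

A3: violates R7
B3: violates R4
C4: legal
D4: violates R4
E4: legal
F4: legal
G4: violates R4
A4: violates R1

{C4, E4, F4}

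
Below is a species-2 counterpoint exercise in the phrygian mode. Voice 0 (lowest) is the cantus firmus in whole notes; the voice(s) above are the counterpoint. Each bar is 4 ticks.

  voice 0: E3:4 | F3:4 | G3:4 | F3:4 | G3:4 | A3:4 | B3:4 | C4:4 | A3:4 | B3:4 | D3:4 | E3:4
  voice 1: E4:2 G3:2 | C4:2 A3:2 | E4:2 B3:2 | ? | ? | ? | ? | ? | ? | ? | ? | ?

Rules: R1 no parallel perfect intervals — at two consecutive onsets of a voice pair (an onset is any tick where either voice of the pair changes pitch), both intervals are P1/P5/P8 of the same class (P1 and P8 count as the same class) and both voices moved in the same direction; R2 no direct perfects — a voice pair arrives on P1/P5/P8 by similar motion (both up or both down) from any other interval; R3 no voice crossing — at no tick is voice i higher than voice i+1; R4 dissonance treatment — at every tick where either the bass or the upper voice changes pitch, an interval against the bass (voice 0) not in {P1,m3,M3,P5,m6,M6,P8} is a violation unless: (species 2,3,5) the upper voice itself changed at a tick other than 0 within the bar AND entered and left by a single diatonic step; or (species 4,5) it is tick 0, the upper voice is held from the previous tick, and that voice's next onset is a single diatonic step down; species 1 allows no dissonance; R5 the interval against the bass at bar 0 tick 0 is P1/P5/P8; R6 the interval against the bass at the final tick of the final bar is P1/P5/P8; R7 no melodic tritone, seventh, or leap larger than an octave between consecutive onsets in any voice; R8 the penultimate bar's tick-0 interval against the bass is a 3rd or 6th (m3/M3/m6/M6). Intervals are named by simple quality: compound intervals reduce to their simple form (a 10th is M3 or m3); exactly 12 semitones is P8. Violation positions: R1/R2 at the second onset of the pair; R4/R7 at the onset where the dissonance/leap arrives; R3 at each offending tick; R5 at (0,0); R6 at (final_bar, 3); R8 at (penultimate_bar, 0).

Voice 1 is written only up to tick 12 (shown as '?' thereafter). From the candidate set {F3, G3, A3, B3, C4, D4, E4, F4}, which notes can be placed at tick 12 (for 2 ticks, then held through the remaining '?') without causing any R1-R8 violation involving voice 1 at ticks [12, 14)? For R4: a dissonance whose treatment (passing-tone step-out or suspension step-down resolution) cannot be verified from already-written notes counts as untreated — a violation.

F3: violates R2,R7
G3: violates R4
A3: legal
B3: violates R4
C4: legal
D4: legal
E4: violates R4
F4: violates R7

{A3, C4, D4}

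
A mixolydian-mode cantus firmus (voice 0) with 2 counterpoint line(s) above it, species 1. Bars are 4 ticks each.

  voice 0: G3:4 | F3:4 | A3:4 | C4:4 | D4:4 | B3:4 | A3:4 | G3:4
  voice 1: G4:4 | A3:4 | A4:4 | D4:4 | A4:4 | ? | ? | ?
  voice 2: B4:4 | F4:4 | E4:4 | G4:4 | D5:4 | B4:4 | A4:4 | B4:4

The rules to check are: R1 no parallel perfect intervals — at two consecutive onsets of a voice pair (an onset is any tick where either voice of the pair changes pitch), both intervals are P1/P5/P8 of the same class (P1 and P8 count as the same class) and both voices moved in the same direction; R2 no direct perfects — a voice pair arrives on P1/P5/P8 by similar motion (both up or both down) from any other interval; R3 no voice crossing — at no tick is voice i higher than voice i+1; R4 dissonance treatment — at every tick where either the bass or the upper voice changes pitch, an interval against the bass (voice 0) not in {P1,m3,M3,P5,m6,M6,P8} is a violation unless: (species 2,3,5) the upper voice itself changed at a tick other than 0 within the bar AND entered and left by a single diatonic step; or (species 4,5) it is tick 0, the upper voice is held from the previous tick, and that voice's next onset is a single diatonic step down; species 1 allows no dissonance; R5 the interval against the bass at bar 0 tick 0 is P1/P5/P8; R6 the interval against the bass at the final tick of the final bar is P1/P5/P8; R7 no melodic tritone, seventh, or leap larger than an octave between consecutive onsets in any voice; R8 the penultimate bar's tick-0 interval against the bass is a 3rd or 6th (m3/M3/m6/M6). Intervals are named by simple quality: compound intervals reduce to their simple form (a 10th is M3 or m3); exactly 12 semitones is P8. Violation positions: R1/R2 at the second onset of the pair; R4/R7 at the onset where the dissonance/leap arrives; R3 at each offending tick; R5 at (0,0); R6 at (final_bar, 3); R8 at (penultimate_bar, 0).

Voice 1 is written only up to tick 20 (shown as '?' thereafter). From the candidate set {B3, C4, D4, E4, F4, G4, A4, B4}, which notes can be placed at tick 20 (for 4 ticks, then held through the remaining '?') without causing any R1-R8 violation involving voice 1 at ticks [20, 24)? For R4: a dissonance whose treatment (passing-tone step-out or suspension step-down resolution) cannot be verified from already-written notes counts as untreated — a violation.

B3: violates R2,R7
C4: violates R4
D4: legal
E4: violates R2,R4
F4: violates R4
G4: legal
A4: violates R4
B4: legal

{B4, D4, G4}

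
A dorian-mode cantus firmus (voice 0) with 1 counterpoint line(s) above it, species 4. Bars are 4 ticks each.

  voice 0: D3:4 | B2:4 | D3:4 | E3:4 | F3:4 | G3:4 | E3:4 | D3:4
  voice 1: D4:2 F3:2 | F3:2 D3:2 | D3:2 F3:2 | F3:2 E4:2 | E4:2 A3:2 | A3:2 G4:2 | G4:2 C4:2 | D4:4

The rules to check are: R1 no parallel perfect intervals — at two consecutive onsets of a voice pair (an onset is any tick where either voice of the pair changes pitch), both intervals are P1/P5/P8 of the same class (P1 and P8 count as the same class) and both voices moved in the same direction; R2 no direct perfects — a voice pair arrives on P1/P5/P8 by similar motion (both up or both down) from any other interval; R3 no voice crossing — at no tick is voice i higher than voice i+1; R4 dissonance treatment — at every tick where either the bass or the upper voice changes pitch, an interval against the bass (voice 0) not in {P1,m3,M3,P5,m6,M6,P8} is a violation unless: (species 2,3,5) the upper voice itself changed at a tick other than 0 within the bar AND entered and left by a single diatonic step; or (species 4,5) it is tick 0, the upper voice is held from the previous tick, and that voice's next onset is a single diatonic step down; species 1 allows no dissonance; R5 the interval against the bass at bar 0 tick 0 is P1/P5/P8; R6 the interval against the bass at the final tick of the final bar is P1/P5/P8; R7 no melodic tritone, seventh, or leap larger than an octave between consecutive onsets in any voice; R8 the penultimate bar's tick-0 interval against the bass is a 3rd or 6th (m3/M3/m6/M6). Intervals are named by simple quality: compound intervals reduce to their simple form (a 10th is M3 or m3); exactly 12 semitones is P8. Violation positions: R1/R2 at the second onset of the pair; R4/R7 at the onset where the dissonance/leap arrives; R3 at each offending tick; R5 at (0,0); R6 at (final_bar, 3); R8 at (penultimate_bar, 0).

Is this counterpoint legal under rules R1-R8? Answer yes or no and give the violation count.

No (6 violations)

bar 0: v0=D3 v1=D4 (P8)
bar 1: v0=B2 v1=F3 (TT)
bar 2: v0=D3 v1=D3 (P1)
bar 3: v0=E3 v1=F3 (m2)
bar 4: v0=F3 v1=E4 (M7)
bar 5: v0=G3 v1=A3 (M2)
bar 6: v0=E3 v1=G4 (m3)
bar 7: v0=D3 v1=D4 (P8)
  R4 @ bar1.0: B2/F3 TT untreated
  R4 @ bar3.0: E3/F3 m2 untreated
  R7 @ bar3.2: F3->E4 leap 11st
  R4 @ bar4.0: F3/E4 M7 untreated
  R4 @ bar5.0: G3/A3 M2 untreated
  R7 @ bar5.2: A3->G4 leap 10st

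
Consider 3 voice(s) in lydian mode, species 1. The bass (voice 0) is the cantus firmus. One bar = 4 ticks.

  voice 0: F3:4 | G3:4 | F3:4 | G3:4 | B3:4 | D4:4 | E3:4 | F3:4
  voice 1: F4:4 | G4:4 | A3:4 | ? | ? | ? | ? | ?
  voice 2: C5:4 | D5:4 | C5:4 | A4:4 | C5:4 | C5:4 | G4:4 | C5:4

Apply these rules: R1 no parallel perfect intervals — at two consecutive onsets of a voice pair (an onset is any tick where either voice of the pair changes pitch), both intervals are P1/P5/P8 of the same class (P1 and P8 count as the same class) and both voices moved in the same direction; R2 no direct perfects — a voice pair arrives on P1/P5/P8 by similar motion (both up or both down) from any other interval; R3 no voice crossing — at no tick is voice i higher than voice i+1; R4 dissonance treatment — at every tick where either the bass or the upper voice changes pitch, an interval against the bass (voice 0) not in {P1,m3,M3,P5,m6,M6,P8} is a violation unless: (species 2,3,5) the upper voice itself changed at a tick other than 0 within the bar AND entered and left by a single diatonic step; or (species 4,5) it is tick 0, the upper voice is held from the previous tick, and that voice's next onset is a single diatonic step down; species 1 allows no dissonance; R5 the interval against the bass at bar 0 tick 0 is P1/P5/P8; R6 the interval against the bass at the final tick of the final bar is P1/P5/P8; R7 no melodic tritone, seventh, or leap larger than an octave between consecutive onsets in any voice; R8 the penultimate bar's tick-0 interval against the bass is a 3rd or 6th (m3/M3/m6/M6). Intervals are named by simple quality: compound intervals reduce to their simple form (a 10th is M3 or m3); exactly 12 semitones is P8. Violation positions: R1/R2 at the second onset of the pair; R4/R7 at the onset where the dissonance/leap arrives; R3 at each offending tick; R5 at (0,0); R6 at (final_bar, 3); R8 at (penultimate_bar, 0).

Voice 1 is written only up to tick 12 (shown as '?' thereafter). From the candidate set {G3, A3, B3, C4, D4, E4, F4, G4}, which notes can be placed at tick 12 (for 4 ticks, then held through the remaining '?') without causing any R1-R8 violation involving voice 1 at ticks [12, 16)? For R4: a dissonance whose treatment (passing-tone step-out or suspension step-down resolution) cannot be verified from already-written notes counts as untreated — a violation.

{B3, E4, G3}

G3: legal
A3: violates R4
B3: legal
C4: violates R4
D4: violates R2
E4: legal
F4: violates R4
G4: violates R2,R7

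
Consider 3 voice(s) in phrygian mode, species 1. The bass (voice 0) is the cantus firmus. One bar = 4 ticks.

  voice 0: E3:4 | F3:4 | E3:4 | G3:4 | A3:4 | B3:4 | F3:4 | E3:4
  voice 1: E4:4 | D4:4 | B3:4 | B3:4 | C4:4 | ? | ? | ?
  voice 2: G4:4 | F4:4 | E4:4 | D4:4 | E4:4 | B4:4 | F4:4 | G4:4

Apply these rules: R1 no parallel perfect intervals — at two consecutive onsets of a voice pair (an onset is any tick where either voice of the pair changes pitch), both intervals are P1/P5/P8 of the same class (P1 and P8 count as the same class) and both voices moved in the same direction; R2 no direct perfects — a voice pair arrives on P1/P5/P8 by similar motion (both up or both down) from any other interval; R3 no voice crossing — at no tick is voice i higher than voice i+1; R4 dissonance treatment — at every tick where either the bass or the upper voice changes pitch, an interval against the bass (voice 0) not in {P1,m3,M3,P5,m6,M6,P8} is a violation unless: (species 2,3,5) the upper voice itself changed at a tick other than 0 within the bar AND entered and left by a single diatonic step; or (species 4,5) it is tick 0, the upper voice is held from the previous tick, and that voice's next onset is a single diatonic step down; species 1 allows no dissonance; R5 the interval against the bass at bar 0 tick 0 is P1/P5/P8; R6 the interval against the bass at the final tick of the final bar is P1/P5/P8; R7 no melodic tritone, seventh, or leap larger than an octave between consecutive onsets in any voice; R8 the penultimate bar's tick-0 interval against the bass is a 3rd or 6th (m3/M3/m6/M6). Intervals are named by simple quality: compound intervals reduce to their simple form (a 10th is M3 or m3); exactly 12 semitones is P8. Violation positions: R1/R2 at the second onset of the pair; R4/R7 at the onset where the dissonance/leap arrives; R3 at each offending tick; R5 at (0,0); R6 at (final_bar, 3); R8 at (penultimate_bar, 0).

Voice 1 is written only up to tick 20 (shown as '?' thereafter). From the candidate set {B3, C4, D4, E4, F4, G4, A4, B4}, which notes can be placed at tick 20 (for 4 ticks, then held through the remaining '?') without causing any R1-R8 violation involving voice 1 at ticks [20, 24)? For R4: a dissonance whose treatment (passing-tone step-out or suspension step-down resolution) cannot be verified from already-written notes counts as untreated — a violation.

B3: legal
C4: violates R4
D4: legal
E4: violates R2,R4
F4: violates R4
G4: legal
A4: violates R4
B4: violates R2,R7

{B3, D4, G4}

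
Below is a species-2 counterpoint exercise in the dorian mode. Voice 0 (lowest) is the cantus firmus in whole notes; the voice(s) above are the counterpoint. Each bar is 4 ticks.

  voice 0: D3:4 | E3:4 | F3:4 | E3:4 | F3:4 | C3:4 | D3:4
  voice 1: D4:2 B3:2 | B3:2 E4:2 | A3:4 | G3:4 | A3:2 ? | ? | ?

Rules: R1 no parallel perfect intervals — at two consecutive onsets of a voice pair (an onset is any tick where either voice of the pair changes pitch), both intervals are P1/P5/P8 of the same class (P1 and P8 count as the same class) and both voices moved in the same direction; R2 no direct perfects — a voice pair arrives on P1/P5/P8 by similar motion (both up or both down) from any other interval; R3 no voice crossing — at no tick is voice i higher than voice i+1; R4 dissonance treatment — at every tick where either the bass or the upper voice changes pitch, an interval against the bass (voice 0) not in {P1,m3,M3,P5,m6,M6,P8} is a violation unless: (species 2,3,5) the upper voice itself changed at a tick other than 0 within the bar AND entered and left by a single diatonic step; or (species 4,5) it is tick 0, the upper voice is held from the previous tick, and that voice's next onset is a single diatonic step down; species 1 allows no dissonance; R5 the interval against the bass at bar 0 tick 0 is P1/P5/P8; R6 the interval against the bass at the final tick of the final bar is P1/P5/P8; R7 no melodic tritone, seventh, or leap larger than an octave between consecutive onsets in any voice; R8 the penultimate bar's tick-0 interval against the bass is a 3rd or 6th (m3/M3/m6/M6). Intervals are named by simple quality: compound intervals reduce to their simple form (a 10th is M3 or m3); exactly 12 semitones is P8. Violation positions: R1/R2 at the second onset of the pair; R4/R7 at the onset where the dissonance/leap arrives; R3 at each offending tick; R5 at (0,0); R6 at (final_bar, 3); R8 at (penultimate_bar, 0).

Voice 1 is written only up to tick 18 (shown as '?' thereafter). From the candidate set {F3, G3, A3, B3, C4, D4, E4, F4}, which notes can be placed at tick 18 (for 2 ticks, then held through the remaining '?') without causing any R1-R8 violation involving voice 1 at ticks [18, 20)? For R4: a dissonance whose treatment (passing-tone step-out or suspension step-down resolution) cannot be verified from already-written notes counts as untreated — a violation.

{A3, C4, D4, F3, F4}

F3: legal
G3: violates R4
A3: legal
B3: violates R4
C4: legal
D4: legal
E4: violates R4
F4: legal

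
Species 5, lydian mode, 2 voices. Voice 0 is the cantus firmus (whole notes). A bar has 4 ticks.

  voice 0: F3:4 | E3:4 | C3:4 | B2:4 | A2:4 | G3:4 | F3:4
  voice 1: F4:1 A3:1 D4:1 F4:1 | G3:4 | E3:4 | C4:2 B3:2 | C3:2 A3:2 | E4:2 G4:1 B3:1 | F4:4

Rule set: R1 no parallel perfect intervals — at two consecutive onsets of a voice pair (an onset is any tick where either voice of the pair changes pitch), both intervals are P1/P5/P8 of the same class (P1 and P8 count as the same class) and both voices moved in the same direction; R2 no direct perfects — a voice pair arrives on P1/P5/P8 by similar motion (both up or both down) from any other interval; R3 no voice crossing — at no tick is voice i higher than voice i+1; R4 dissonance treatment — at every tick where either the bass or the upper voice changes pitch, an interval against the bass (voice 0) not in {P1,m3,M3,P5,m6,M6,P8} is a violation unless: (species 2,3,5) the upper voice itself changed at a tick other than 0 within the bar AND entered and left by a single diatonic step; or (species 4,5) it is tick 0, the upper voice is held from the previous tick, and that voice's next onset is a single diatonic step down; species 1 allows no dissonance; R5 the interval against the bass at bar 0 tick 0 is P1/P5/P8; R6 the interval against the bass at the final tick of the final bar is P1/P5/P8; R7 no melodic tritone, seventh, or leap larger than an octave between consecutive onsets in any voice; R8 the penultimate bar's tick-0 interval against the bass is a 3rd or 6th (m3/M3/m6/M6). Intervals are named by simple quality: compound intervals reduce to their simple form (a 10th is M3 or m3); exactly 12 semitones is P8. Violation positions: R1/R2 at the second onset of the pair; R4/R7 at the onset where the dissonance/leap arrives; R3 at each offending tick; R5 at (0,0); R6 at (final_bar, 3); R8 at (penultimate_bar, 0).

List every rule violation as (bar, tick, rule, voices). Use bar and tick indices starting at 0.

bar 0: v0=F3 v1=F4 downbeat P8
bar 1: v0=E3 v1=G3 downbeat m3
bar 2: v0=C3 v1=E3 downbeat M3
bar 3: v0=B2 v1=C4 downbeat m2
bar 4: v0=A2 v1=C3 downbeat m3
bar 5: v0=G3 v1=E4 downbeat M6
bar 6: v0=F3 v1=F4 downbeat P8
  -> R7 @ bar 1 tick 0 v(1,): F4->G3 leap 10st
  -> R4 @ bar 3 tick 0 v(0, 1): B2/C4 m2 untreated
  -> R7 @ bar 4 tick 0 v(1,): B3->C3 leap 11st
  -> R7 @ bar 5 tick 0 v(0,): A2->G3 leap 10st
  -> R7 @ bar 6 tick 0 v(1,): B3->F4 leap 6st

(1, 0, R7, (1,))
(3, 0, R4, (0, 1))
(4, 0, R7, (1,))
(5, 0, R7, (0,))
(6, 0, R7, (1,))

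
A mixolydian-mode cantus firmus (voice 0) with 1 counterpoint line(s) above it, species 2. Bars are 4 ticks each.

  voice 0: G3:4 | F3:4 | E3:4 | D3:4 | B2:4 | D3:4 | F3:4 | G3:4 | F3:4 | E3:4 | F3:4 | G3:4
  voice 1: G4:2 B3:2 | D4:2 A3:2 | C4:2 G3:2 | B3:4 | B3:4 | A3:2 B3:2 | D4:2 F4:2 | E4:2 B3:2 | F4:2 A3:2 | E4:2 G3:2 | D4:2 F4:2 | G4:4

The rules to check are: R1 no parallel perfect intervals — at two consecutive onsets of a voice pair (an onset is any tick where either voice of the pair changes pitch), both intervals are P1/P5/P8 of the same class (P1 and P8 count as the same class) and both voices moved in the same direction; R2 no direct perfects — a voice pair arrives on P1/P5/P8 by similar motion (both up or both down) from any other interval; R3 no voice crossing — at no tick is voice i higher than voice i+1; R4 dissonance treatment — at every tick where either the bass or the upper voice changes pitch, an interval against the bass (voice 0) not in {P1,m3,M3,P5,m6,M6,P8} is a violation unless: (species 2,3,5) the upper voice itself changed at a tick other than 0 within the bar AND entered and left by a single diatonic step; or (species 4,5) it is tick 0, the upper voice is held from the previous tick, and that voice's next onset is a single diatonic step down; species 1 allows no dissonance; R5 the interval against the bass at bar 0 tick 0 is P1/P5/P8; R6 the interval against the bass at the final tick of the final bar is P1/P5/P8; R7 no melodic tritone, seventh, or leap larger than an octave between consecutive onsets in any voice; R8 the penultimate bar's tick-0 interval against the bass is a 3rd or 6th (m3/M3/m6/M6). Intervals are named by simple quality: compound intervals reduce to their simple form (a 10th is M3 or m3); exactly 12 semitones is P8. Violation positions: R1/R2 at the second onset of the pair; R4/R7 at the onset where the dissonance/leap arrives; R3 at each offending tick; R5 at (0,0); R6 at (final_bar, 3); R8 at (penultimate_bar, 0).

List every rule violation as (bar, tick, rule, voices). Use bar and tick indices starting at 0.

bar 0: v0=G3 v1=G4 downbeat P8
bar 1: v0=F3 v1=D4 downbeat M6
bar 2: v0=E3 v1=C4 downbeat m6
bar 3: v0=D3 v1=B3 downbeat M6
bar 4: v0=B2 v1=B3 downbeat P8
bar 5: v0=D3 v1=A3 downbeat P5
bar 6: v0=F3 v1=D4 downbeat M6
bar 7: v0=G3 v1=E4 downbeat M6
bar 8: v0=F3 v1=F4 downbeat P8
bar 9: v0=E3 v1=E4 downbeat P8
bar 10: v0=F3 v1=D4 downbeat M6
bar 11: v0=G3 v1=G4 downbeat P8
  -> R7 @ bar 8 tick 0 v(1,): B3->F4 leap 6st
  -> R1 @ bar 11 tick 0 v(0, 1): F3/F4 P8 -> G3/G4 P8 similar

(8, 0, R7, (1,))
(11, 0, R1, (0, 1))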